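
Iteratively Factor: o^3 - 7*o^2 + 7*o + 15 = (o + 1)*(o^2 - 8*o + 15) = (o - 3)*(o + 1)*(o - 5)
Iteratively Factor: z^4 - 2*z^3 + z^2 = (z - 1)*(z^3 - z^2) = z*(z - 1)*(z^2 - z) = z^2*(z - 1)*(z - 1)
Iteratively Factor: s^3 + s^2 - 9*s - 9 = (s + 1)*(s^2 - 9) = (s - 3)*(s + 1)*(s + 3)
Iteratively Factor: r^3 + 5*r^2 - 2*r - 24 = (r - 2)*(r^2 + 7*r + 12) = (r - 2)*(r + 4)*(r + 3)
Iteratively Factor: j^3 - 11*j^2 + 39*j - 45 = (j - 3)*(j^2 - 8*j + 15) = (j - 3)^2*(j - 5)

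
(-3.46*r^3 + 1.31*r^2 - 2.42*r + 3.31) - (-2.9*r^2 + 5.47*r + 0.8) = -3.46*r^3 + 4.21*r^2 - 7.89*r + 2.51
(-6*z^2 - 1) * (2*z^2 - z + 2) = -12*z^4 + 6*z^3 - 14*z^2 + z - 2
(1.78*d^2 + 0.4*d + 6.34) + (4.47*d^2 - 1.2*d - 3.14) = 6.25*d^2 - 0.8*d + 3.2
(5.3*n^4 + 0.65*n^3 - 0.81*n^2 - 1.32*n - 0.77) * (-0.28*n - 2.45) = -1.484*n^5 - 13.167*n^4 - 1.3657*n^3 + 2.3541*n^2 + 3.4496*n + 1.8865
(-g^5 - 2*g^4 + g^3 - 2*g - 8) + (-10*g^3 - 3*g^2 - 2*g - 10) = -g^5 - 2*g^4 - 9*g^3 - 3*g^2 - 4*g - 18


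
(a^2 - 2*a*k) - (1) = a^2 - 2*a*k - 1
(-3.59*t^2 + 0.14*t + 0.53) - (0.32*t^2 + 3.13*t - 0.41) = -3.91*t^2 - 2.99*t + 0.94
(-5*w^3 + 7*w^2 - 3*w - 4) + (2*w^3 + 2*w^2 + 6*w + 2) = -3*w^3 + 9*w^2 + 3*w - 2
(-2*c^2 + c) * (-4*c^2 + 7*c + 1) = 8*c^4 - 18*c^3 + 5*c^2 + c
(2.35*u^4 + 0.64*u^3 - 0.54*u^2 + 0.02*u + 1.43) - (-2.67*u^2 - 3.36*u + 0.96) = 2.35*u^4 + 0.64*u^3 + 2.13*u^2 + 3.38*u + 0.47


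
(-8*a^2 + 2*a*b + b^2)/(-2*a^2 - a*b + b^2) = (4*a + b)/(a + b)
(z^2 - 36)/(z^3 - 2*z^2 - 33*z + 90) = (z - 6)/(z^2 - 8*z + 15)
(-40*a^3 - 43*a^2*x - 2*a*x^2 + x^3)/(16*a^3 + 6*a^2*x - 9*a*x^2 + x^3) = (5*a + x)/(-2*a + x)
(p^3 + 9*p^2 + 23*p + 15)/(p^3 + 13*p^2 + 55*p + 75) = (p + 1)/(p + 5)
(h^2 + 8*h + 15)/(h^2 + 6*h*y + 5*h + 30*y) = (h + 3)/(h + 6*y)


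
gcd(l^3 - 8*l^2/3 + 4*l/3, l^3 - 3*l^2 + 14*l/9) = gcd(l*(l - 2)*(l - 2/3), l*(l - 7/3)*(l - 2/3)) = l^2 - 2*l/3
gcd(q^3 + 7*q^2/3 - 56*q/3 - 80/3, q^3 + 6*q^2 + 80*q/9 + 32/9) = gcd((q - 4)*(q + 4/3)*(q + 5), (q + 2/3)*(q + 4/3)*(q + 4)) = q + 4/3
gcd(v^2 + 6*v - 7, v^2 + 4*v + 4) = 1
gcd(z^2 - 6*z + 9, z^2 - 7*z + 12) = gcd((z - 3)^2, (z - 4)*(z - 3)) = z - 3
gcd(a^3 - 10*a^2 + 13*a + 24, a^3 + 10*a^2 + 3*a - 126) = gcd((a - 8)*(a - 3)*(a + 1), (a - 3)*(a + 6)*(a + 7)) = a - 3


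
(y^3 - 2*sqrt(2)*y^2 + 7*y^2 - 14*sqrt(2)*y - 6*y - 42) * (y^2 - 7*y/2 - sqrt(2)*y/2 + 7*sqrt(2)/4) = y^5 - 5*sqrt(2)*y^4/2 + 7*y^4/2 - 57*y^3/2 - 35*sqrt(2)*y^3/4 - 14*y^2 + 257*sqrt(2)*y^2/4 + 21*sqrt(2)*y/2 + 98*y - 147*sqrt(2)/2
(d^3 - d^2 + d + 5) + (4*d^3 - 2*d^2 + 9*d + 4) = 5*d^3 - 3*d^2 + 10*d + 9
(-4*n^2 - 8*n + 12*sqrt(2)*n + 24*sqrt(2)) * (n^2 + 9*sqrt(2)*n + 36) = -4*n^4 - 24*sqrt(2)*n^3 - 8*n^3 - 48*sqrt(2)*n^2 + 72*n^2 + 144*n + 432*sqrt(2)*n + 864*sqrt(2)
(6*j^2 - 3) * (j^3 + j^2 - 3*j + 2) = 6*j^5 + 6*j^4 - 21*j^3 + 9*j^2 + 9*j - 6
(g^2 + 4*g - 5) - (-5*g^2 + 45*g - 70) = 6*g^2 - 41*g + 65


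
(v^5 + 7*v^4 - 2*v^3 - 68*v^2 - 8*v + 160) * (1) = v^5 + 7*v^4 - 2*v^3 - 68*v^2 - 8*v + 160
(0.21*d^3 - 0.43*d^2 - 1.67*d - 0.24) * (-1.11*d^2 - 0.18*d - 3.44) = -0.2331*d^5 + 0.4395*d^4 + 1.2087*d^3 + 2.0462*d^2 + 5.788*d + 0.8256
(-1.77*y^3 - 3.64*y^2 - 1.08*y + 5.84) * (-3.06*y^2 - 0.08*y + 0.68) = 5.4162*y^5 + 11.28*y^4 + 2.3924*y^3 - 20.2592*y^2 - 1.2016*y + 3.9712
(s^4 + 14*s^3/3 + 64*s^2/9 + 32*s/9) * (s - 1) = s^5 + 11*s^4/3 + 22*s^3/9 - 32*s^2/9 - 32*s/9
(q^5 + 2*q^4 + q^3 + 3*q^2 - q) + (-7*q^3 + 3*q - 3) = q^5 + 2*q^4 - 6*q^3 + 3*q^2 + 2*q - 3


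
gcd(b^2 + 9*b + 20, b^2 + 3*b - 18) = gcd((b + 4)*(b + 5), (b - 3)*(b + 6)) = 1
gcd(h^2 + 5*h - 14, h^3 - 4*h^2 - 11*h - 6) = 1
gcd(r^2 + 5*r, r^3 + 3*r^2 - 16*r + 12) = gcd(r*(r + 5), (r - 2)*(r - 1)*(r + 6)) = 1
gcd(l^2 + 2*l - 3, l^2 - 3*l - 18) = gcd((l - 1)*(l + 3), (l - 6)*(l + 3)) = l + 3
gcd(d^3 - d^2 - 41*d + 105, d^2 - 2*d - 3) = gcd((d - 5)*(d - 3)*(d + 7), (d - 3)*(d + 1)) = d - 3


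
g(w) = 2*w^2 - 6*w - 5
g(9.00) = 103.00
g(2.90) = -5.58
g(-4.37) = 59.41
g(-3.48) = 40.10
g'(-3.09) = -18.36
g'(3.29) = 7.16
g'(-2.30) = -15.20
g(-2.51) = 22.66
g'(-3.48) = -19.92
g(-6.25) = 110.62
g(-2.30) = 19.38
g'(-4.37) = -23.48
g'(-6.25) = -31.00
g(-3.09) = 32.64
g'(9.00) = 30.00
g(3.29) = -3.09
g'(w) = 4*w - 6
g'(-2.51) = -16.04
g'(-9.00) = -42.00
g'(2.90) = 5.60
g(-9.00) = 211.00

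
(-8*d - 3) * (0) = 0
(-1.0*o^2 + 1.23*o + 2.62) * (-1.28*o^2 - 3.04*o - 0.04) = 1.28*o^4 + 1.4656*o^3 - 7.0528*o^2 - 8.014*o - 0.1048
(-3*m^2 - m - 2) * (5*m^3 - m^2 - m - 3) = -15*m^5 - 2*m^4 - 6*m^3 + 12*m^2 + 5*m + 6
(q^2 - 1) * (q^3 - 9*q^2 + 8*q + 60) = q^5 - 9*q^4 + 7*q^3 + 69*q^2 - 8*q - 60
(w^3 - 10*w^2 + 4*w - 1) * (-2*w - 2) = -2*w^4 + 18*w^3 + 12*w^2 - 6*w + 2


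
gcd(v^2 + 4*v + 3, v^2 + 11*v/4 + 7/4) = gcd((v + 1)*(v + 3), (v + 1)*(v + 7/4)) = v + 1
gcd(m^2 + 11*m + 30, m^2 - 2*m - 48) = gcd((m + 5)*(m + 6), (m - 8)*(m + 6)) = m + 6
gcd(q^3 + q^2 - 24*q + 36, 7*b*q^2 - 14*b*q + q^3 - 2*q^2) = q - 2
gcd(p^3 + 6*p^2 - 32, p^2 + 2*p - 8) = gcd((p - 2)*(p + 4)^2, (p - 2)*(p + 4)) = p^2 + 2*p - 8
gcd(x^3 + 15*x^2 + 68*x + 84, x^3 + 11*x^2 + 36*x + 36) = x^2 + 8*x + 12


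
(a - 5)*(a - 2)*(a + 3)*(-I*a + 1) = -I*a^4 + a^3 + 4*I*a^3 - 4*a^2 + 11*I*a^2 - 11*a - 30*I*a + 30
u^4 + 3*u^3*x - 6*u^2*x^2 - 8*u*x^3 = u*(u - 2*x)*(u + x)*(u + 4*x)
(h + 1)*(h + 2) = h^2 + 3*h + 2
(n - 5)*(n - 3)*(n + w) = n^3 + n^2*w - 8*n^2 - 8*n*w + 15*n + 15*w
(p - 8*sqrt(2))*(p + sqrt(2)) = p^2 - 7*sqrt(2)*p - 16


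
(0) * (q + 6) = 0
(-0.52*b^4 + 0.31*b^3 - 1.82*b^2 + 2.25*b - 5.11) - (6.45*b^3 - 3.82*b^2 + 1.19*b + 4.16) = -0.52*b^4 - 6.14*b^3 + 2.0*b^2 + 1.06*b - 9.27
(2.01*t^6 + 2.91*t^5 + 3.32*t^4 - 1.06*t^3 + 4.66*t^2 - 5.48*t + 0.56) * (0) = 0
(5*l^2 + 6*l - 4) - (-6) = 5*l^2 + 6*l + 2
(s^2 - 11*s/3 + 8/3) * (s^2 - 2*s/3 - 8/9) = s^4 - 13*s^3/3 + 38*s^2/9 + 40*s/27 - 64/27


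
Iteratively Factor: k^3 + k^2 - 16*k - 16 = (k + 1)*(k^2 - 16) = (k - 4)*(k + 1)*(k + 4)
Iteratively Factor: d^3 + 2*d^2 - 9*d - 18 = (d + 2)*(d^2 - 9) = (d + 2)*(d + 3)*(d - 3)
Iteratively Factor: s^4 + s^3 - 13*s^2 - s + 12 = (s + 4)*(s^3 - 3*s^2 - s + 3) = (s - 3)*(s + 4)*(s^2 - 1) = (s - 3)*(s + 1)*(s + 4)*(s - 1)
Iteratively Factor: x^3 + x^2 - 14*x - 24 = (x - 4)*(x^2 + 5*x + 6) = (x - 4)*(x + 3)*(x + 2)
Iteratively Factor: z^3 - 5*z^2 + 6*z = (z - 3)*(z^2 - 2*z) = z*(z - 3)*(z - 2)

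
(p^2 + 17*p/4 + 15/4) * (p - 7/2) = p^3 + 3*p^2/4 - 89*p/8 - 105/8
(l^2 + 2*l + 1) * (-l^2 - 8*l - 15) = -l^4 - 10*l^3 - 32*l^2 - 38*l - 15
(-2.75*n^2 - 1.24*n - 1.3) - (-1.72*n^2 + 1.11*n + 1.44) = -1.03*n^2 - 2.35*n - 2.74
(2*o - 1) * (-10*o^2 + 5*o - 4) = -20*o^3 + 20*o^2 - 13*o + 4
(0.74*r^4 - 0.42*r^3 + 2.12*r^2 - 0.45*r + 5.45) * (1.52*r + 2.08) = 1.1248*r^5 + 0.9008*r^4 + 2.3488*r^3 + 3.7256*r^2 + 7.348*r + 11.336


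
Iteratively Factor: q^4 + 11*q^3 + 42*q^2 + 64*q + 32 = (q + 1)*(q^3 + 10*q^2 + 32*q + 32) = (q + 1)*(q + 4)*(q^2 + 6*q + 8) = (q + 1)*(q + 2)*(q + 4)*(q + 4)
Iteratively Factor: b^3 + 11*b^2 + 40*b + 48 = (b + 4)*(b^2 + 7*b + 12) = (b + 3)*(b + 4)*(b + 4)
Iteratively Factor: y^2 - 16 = (y - 4)*(y + 4)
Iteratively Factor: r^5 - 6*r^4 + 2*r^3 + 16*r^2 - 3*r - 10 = (r - 2)*(r^4 - 4*r^3 - 6*r^2 + 4*r + 5) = (r - 2)*(r + 1)*(r^3 - 5*r^2 - r + 5) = (r - 5)*(r - 2)*(r + 1)*(r^2 - 1) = (r - 5)*(r - 2)*(r - 1)*(r + 1)*(r + 1)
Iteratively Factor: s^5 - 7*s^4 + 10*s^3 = (s)*(s^4 - 7*s^3 + 10*s^2) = s^2*(s^3 - 7*s^2 + 10*s) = s^3*(s^2 - 7*s + 10) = s^3*(s - 5)*(s - 2)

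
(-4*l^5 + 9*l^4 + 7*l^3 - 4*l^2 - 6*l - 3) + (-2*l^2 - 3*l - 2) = -4*l^5 + 9*l^4 + 7*l^3 - 6*l^2 - 9*l - 5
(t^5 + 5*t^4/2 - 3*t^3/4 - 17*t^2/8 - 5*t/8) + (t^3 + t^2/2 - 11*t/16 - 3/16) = t^5 + 5*t^4/2 + t^3/4 - 13*t^2/8 - 21*t/16 - 3/16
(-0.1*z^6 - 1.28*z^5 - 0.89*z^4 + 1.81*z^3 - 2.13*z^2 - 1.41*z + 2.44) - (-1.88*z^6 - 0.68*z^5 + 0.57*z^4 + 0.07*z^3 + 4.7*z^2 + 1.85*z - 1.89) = 1.78*z^6 - 0.6*z^5 - 1.46*z^4 + 1.74*z^3 - 6.83*z^2 - 3.26*z + 4.33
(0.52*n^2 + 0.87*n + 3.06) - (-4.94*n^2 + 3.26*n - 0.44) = 5.46*n^2 - 2.39*n + 3.5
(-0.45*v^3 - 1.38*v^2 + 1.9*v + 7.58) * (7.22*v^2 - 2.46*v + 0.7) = -3.249*v^5 - 8.8566*v^4 + 16.7978*v^3 + 49.0876*v^2 - 17.3168*v + 5.306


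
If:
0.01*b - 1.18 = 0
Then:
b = 118.00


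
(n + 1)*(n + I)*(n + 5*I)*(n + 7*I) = n^4 + n^3 + 13*I*n^3 - 47*n^2 + 13*I*n^2 - 47*n - 35*I*n - 35*I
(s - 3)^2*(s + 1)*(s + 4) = s^4 - s^3 - 17*s^2 + 21*s + 36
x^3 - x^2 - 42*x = x*(x - 7)*(x + 6)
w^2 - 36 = (w - 6)*(w + 6)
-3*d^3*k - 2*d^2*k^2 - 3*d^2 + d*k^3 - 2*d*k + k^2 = (-3*d + k)*(d + k)*(d*k + 1)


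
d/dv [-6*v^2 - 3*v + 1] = -12*v - 3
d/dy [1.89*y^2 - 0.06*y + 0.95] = 3.78*y - 0.06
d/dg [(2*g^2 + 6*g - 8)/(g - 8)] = 2*(g^2 - 16*g - 20)/(g^2 - 16*g + 64)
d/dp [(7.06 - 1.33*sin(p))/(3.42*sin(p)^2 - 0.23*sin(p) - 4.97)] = (4.5486*sin(p)^2 - 48.2904*sin(p) + 8.2339)*cos(p)/(11.6964*sin(p)^4 - 1.5732*sin(p)^3 - 33.9419*sin(p)^2 + 2.2862*sin(p) + 24.7009)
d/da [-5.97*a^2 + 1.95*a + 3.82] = 1.95 - 11.94*a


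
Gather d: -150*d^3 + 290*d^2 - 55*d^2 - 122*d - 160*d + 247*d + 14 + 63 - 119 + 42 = -150*d^3 + 235*d^2 - 35*d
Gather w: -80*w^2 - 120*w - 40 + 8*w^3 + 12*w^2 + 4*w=8*w^3 - 68*w^2 - 116*w - 40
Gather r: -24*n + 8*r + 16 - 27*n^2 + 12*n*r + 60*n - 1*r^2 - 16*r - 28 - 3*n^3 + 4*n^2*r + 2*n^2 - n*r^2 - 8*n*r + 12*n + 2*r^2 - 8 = -3*n^3 - 25*n^2 + 48*n + r^2*(1 - n) + r*(4*n^2 + 4*n - 8) - 20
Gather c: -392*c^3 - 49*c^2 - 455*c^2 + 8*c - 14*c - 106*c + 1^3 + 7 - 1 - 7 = -392*c^3 - 504*c^2 - 112*c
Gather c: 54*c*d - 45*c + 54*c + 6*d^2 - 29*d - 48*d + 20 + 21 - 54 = c*(54*d + 9) + 6*d^2 - 77*d - 13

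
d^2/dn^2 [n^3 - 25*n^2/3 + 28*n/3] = 6*n - 50/3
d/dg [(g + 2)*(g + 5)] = 2*g + 7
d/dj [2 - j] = -1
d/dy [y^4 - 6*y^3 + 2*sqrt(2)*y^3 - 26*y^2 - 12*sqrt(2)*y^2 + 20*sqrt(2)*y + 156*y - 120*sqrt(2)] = 4*y^3 - 18*y^2 + 6*sqrt(2)*y^2 - 52*y - 24*sqrt(2)*y + 20*sqrt(2) + 156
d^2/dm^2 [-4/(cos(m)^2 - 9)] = 8*(2*sin(m)^4 - 19*sin(m)^2 + 8)/(cos(m)^2 - 9)^3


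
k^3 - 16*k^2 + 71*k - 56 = (k - 8)*(k - 7)*(k - 1)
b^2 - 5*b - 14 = (b - 7)*(b + 2)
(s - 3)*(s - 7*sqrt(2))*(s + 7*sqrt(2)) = s^3 - 3*s^2 - 98*s + 294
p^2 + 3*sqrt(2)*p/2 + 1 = (p + sqrt(2)/2)*(p + sqrt(2))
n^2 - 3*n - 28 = (n - 7)*(n + 4)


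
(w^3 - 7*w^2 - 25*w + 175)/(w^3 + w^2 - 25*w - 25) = (w - 7)/(w + 1)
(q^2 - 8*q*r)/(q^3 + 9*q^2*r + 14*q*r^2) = (q - 8*r)/(q^2 + 9*q*r + 14*r^2)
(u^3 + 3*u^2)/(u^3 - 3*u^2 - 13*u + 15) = u^2/(u^2 - 6*u + 5)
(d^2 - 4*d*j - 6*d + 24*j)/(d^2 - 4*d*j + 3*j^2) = (d^2 - 4*d*j - 6*d + 24*j)/(d^2 - 4*d*j + 3*j^2)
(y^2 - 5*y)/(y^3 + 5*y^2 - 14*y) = (y - 5)/(y^2 + 5*y - 14)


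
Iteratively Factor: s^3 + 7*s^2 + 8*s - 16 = (s + 4)*(s^2 + 3*s - 4) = (s - 1)*(s + 4)*(s + 4)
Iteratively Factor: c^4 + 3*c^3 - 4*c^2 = (c + 4)*(c^3 - c^2) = (c - 1)*(c + 4)*(c^2) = c*(c - 1)*(c + 4)*(c)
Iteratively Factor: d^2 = (d)*(d)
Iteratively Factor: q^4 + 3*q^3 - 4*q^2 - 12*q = (q - 2)*(q^3 + 5*q^2 + 6*q) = q*(q - 2)*(q^2 + 5*q + 6) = q*(q - 2)*(q + 2)*(q + 3)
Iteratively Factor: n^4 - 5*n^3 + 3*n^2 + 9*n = (n + 1)*(n^3 - 6*n^2 + 9*n) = (n - 3)*(n + 1)*(n^2 - 3*n) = (n - 3)^2*(n + 1)*(n)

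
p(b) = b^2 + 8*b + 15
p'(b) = 2*b + 8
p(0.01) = 15.08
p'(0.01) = 8.02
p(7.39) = 128.73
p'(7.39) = 22.78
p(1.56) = 29.91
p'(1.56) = 11.12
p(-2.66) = 0.80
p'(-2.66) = 2.68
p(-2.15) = 2.42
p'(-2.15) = 3.70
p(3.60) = 56.76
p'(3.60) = 15.20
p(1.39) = 28.05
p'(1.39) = 10.78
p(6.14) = 101.82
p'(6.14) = 20.28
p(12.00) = 255.00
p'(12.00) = 32.00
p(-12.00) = 63.00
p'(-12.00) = -16.00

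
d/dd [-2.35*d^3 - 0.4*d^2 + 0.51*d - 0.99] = -7.05*d^2 - 0.8*d + 0.51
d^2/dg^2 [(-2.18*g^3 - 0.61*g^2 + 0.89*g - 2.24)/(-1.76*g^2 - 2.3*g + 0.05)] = (-7.105427357601e-15*g^5 - 1.4210854715202e-14*g^4 + 12.995792*g^3 + 40.449624*g^2 + 53.9679*g + 23.89179)/(5.451776*g^6 + 21.37344*g^5 + 27.46656*g^4 + 10.9526*g^3 - 0.7803*g^2 + 0.01725*g - 0.000125)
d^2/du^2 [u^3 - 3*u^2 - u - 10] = 6*u - 6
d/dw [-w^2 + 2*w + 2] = 2 - 2*w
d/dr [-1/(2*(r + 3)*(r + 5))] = (r + 4)/((r + 3)^2*(r + 5)^2)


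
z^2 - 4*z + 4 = (z - 2)^2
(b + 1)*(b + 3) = b^2 + 4*b + 3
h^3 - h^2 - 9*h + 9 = (h - 3)*(h - 1)*(h + 3)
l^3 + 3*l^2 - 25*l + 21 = (l - 3)*(l - 1)*(l + 7)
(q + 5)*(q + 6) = q^2 + 11*q + 30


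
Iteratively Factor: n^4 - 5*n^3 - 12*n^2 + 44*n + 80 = (n - 4)*(n^3 - n^2 - 16*n - 20) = (n - 5)*(n - 4)*(n^2 + 4*n + 4) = (n - 5)*(n - 4)*(n + 2)*(n + 2)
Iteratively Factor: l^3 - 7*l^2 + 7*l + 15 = (l + 1)*(l^2 - 8*l + 15) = (l - 5)*(l + 1)*(l - 3)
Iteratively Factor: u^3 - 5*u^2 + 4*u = (u)*(u^2 - 5*u + 4) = u*(u - 4)*(u - 1)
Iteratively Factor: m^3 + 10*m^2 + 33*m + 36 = (m + 4)*(m^2 + 6*m + 9) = (m + 3)*(m + 4)*(m + 3)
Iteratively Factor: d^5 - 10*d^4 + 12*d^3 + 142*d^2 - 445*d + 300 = (d - 5)*(d^4 - 5*d^3 - 13*d^2 + 77*d - 60) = (d - 5)*(d - 3)*(d^3 - 2*d^2 - 19*d + 20) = (d - 5)*(d - 3)*(d - 1)*(d^2 - d - 20) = (d - 5)*(d - 3)*(d - 1)*(d + 4)*(d - 5)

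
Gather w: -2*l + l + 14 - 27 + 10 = -l - 3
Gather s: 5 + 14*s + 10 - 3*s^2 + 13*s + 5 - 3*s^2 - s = -6*s^2 + 26*s + 20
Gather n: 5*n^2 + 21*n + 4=5*n^2 + 21*n + 4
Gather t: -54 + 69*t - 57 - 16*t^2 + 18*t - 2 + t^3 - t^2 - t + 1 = t^3 - 17*t^2 + 86*t - 112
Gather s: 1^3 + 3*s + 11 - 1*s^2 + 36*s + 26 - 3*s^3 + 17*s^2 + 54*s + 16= -3*s^3 + 16*s^2 + 93*s + 54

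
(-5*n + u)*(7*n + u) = -35*n^2 + 2*n*u + u^2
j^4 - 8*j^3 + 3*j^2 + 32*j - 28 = (j - 7)*(j - 2)*(j - 1)*(j + 2)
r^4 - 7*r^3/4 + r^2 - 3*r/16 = r*(r - 3/4)*(r - 1/2)^2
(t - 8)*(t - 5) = t^2 - 13*t + 40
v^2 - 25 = (v - 5)*(v + 5)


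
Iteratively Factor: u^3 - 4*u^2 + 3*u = (u - 3)*(u^2 - u) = u*(u - 3)*(u - 1)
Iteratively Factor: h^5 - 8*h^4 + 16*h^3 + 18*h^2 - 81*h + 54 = (h - 1)*(h^4 - 7*h^3 + 9*h^2 + 27*h - 54) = (h - 3)*(h - 1)*(h^3 - 4*h^2 - 3*h + 18) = (h - 3)*(h - 1)*(h + 2)*(h^2 - 6*h + 9) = (h - 3)^2*(h - 1)*(h + 2)*(h - 3)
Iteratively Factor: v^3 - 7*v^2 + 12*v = (v - 4)*(v^2 - 3*v) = (v - 4)*(v - 3)*(v)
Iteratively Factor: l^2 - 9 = (l - 3)*(l + 3)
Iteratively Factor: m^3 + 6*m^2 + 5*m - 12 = (m - 1)*(m^2 + 7*m + 12) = (m - 1)*(m + 4)*(m + 3)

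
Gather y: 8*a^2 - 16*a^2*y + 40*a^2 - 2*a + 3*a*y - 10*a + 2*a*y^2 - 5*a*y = 48*a^2 + 2*a*y^2 - 12*a + y*(-16*a^2 - 2*a)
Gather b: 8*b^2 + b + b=8*b^2 + 2*b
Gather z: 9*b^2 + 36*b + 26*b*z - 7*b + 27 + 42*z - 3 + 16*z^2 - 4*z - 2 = 9*b^2 + 29*b + 16*z^2 + z*(26*b + 38) + 22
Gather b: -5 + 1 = -4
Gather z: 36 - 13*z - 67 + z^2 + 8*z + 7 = z^2 - 5*z - 24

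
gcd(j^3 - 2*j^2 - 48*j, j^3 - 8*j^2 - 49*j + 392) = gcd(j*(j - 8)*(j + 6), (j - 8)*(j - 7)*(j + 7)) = j - 8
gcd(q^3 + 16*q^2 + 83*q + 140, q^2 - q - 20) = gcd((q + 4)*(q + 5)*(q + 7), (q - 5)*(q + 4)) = q + 4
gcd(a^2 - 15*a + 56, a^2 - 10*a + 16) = a - 8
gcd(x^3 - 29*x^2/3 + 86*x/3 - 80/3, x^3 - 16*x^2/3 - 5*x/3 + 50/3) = x^2 - 7*x + 10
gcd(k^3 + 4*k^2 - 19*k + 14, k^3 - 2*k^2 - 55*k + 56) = k^2 + 6*k - 7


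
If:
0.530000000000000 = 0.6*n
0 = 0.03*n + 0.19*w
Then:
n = 0.88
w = -0.14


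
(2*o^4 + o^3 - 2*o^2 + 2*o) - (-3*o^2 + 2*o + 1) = 2*o^4 + o^3 + o^2 - 1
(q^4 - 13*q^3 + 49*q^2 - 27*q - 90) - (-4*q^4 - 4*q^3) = 5*q^4 - 9*q^3 + 49*q^2 - 27*q - 90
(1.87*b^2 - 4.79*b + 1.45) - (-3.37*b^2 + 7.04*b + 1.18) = 5.24*b^2 - 11.83*b + 0.27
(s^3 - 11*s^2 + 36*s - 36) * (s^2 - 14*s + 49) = s^5 - 25*s^4 + 239*s^3 - 1079*s^2 + 2268*s - 1764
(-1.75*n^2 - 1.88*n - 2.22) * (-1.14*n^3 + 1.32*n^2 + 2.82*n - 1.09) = 1.995*n^5 - 0.1668*n^4 - 4.8858*n^3 - 6.3245*n^2 - 4.2112*n + 2.4198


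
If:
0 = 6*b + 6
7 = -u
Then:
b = -1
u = -7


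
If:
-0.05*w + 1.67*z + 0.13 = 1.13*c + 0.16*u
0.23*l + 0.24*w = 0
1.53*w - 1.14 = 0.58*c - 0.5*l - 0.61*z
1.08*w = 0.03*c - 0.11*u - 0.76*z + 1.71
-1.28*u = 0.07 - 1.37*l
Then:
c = 1.04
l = -1.48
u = -1.64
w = 1.42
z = 0.51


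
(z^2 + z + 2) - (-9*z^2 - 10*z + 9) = 10*z^2 + 11*z - 7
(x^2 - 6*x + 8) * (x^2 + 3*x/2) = x^4 - 9*x^3/2 - x^2 + 12*x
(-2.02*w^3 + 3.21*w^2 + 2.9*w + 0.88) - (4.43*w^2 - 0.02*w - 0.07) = -2.02*w^3 - 1.22*w^2 + 2.92*w + 0.95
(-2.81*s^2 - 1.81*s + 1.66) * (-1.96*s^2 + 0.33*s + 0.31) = 5.5076*s^4 + 2.6203*s^3 - 4.722*s^2 - 0.0133000000000001*s + 0.5146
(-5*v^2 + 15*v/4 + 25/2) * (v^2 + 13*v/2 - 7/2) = -5*v^4 - 115*v^3/4 + 435*v^2/8 + 545*v/8 - 175/4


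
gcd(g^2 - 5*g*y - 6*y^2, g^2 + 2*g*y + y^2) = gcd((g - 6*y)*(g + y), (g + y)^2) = g + y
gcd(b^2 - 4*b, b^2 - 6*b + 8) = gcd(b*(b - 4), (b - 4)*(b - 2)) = b - 4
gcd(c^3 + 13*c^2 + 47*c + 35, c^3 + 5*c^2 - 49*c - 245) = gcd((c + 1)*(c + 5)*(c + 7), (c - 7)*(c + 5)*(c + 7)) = c^2 + 12*c + 35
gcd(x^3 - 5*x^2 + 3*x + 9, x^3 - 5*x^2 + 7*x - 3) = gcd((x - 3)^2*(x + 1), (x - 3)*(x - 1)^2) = x - 3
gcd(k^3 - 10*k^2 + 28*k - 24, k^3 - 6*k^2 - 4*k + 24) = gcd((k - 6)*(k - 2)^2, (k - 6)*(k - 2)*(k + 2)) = k^2 - 8*k + 12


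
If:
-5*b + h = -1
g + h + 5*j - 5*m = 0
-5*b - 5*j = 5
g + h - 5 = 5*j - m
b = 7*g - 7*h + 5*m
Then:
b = 47/308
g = 173/308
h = -73/308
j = -355/308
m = -335/308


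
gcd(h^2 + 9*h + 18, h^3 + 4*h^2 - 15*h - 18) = h + 6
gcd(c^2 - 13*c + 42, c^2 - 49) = c - 7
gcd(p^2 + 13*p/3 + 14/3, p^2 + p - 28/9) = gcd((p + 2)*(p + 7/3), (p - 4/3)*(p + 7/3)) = p + 7/3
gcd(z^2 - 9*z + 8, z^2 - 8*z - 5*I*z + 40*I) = z - 8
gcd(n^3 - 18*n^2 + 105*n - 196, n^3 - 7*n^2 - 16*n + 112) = n^2 - 11*n + 28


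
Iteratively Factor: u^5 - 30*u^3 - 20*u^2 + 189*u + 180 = (u + 4)*(u^4 - 4*u^3 - 14*u^2 + 36*u + 45) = (u - 3)*(u + 4)*(u^3 - u^2 - 17*u - 15) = (u - 5)*(u - 3)*(u + 4)*(u^2 + 4*u + 3) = (u - 5)*(u - 3)*(u + 3)*(u + 4)*(u + 1)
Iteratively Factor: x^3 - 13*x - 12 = (x + 3)*(x^2 - 3*x - 4) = (x + 1)*(x + 3)*(x - 4)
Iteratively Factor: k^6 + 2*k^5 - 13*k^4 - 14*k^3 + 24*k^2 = (k)*(k^5 + 2*k^4 - 13*k^3 - 14*k^2 + 24*k) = k^2*(k^4 + 2*k^3 - 13*k^2 - 14*k + 24) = k^2*(k + 2)*(k^3 - 13*k + 12) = k^2*(k - 3)*(k + 2)*(k^2 + 3*k - 4) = k^2*(k - 3)*(k + 2)*(k + 4)*(k - 1)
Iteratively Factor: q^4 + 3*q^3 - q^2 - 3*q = (q - 1)*(q^3 + 4*q^2 + 3*q) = (q - 1)*(q + 3)*(q^2 + q) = q*(q - 1)*(q + 3)*(q + 1)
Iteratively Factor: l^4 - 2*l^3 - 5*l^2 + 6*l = (l - 1)*(l^3 - l^2 - 6*l) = (l - 3)*(l - 1)*(l^2 + 2*l) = l*(l - 3)*(l - 1)*(l + 2)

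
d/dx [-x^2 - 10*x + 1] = -2*x - 10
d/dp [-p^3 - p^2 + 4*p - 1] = -3*p^2 - 2*p + 4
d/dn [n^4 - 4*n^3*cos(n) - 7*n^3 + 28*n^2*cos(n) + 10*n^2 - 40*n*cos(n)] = 4*n^3*sin(n) + 4*n^3 - 28*n^2*sin(n) - 12*n^2*cos(n) - 21*n^2 + 40*n*sin(n) + 56*n*cos(n) + 20*n - 40*cos(n)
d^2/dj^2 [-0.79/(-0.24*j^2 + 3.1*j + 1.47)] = (0.091008*j^2 - 1.17552*j - 0.79*(0.48*j - 3.1)*(0.96*j - 6.2) - 0.557424)/(-0.24*j^2 + 3.1*j + 1.47)^3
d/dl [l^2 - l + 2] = 2*l - 1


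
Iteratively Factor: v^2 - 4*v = (v)*(v - 4)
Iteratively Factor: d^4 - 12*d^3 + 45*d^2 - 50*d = (d - 5)*(d^3 - 7*d^2 + 10*d) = (d - 5)^2*(d^2 - 2*d) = (d - 5)^2*(d - 2)*(d)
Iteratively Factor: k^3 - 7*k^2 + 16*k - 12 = (k - 3)*(k^2 - 4*k + 4) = (k - 3)*(k - 2)*(k - 2)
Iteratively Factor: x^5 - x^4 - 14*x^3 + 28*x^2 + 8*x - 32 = (x + 1)*(x^4 - 2*x^3 - 12*x^2 + 40*x - 32) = (x - 2)*(x + 1)*(x^3 - 12*x + 16) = (x - 2)^2*(x + 1)*(x^2 + 2*x - 8) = (x - 2)^2*(x + 1)*(x + 4)*(x - 2)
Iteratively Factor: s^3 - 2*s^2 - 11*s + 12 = (s - 4)*(s^2 + 2*s - 3) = (s - 4)*(s + 3)*(s - 1)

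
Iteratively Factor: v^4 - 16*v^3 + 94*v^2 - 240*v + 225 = (v - 5)*(v^3 - 11*v^2 + 39*v - 45) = (v - 5)^2*(v^2 - 6*v + 9) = (v - 5)^2*(v - 3)*(v - 3)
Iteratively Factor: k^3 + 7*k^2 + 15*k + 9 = (k + 3)*(k^2 + 4*k + 3) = (k + 1)*(k + 3)*(k + 3)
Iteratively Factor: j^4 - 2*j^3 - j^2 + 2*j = (j + 1)*(j^3 - 3*j^2 + 2*j) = (j - 1)*(j + 1)*(j^2 - 2*j) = j*(j - 1)*(j + 1)*(j - 2)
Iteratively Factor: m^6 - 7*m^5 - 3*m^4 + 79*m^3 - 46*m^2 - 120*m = (m + 3)*(m^5 - 10*m^4 + 27*m^3 - 2*m^2 - 40*m) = (m - 4)*(m + 3)*(m^4 - 6*m^3 + 3*m^2 + 10*m) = (m - 5)*(m - 4)*(m + 3)*(m^3 - m^2 - 2*m) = m*(m - 5)*(m - 4)*(m + 3)*(m^2 - m - 2) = m*(m - 5)*(m - 4)*(m + 1)*(m + 3)*(m - 2)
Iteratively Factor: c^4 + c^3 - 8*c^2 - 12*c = (c + 2)*(c^3 - c^2 - 6*c) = (c + 2)^2*(c^2 - 3*c) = (c - 3)*(c + 2)^2*(c)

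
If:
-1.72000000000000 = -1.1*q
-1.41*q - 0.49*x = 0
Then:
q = 1.56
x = -4.50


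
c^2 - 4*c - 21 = (c - 7)*(c + 3)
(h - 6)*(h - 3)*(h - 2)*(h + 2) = h^4 - 9*h^3 + 14*h^2 + 36*h - 72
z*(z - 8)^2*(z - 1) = z^4 - 17*z^3 + 80*z^2 - 64*z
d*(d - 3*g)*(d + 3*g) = d^3 - 9*d*g^2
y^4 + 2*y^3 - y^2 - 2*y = y*(y - 1)*(y + 1)*(y + 2)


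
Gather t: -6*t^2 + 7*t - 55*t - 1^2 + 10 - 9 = -6*t^2 - 48*t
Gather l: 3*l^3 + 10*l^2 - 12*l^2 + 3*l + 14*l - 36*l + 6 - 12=3*l^3 - 2*l^2 - 19*l - 6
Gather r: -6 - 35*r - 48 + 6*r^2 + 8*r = 6*r^2 - 27*r - 54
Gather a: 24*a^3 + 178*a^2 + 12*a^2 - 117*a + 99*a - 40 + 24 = 24*a^3 + 190*a^2 - 18*a - 16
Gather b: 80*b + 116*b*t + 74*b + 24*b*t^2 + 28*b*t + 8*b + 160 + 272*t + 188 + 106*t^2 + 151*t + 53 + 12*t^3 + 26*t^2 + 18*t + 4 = b*(24*t^2 + 144*t + 162) + 12*t^3 + 132*t^2 + 441*t + 405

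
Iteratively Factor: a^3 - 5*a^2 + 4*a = (a - 4)*(a^2 - a) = (a - 4)*(a - 1)*(a)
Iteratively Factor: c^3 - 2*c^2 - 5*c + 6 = (c + 2)*(c^2 - 4*c + 3) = (c - 3)*(c + 2)*(c - 1)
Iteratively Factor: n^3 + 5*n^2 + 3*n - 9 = (n - 1)*(n^2 + 6*n + 9) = (n - 1)*(n + 3)*(n + 3)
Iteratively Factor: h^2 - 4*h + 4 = (h - 2)*(h - 2)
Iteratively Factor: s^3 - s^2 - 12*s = (s)*(s^2 - s - 12) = s*(s - 4)*(s + 3)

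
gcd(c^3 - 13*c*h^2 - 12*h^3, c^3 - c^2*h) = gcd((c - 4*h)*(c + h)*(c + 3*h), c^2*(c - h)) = 1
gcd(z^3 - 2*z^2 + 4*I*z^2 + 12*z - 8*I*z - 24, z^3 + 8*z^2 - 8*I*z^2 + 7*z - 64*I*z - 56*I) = 1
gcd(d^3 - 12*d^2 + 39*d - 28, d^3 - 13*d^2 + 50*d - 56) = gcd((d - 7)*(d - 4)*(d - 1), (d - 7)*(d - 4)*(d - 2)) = d^2 - 11*d + 28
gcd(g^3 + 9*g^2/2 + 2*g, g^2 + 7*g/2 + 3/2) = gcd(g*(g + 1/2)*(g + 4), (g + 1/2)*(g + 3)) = g + 1/2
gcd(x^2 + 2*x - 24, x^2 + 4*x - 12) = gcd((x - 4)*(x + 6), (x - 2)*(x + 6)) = x + 6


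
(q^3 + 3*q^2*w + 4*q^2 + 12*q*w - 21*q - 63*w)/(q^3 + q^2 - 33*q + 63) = (q + 3*w)/(q - 3)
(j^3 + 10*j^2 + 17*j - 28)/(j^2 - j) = j + 11 + 28/j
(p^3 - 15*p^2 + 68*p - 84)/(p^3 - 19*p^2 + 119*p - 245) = (p^2 - 8*p + 12)/(p^2 - 12*p + 35)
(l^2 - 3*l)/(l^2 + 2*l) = (l - 3)/(l + 2)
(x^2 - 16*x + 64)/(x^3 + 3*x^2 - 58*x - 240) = (x - 8)/(x^2 + 11*x + 30)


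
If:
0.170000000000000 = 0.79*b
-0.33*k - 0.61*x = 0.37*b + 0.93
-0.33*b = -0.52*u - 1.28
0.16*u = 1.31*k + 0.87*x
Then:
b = 0.22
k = 1.27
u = -2.32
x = -2.34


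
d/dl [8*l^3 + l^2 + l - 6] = 24*l^2 + 2*l + 1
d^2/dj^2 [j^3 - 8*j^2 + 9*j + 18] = 6*j - 16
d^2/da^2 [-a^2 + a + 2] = -2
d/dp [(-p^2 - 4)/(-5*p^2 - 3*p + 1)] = 3*(p^2 - 14*p - 4)/(25*p^4 + 30*p^3 - p^2 - 6*p + 1)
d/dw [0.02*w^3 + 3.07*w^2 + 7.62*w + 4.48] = 0.06*w^2 + 6.14*w + 7.62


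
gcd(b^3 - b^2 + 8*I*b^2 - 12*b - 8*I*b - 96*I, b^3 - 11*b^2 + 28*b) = b - 4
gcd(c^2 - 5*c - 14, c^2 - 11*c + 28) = c - 7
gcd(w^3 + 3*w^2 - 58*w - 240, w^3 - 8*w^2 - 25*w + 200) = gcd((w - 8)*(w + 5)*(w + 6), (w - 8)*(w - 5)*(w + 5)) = w^2 - 3*w - 40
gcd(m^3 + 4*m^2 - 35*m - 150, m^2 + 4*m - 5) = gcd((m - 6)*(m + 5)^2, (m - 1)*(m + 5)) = m + 5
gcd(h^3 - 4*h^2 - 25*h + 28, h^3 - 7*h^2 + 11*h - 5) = h - 1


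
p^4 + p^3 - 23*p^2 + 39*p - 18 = (p - 3)*(p - 1)^2*(p + 6)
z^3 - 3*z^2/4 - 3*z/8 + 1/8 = (z - 1)*(z - 1/4)*(z + 1/2)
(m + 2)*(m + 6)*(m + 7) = m^3 + 15*m^2 + 68*m + 84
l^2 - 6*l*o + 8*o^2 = (l - 4*o)*(l - 2*o)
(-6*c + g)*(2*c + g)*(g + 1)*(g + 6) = -12*c^2*g^2 - 84*c^2*g - 72*c^2 - 4*c*g^3 - 28*c*g^2 - 24*c*g + g^4 + 7*g^3 + 6*g^2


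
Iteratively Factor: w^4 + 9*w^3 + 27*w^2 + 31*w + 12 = (w + 3)*(w^3 + 6*w^2 + 9*w + 4) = (w + 3)*(w + 4)*(w^2 + 2*w + 1) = (w + 1)*(w + 3)*(w + 4)*(w + 1)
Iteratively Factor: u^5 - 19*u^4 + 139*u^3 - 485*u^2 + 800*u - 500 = (u - 5)*(u^4 - 14*u^3 + 69*u^2 - 140*u + 100) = (u - 5)*(u - 2)*(u^3 - 12*u^2 + 45*u - 50) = (u - 5)*(u - 2)^2*(u^2 - 10*u + 25) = (u - 5)^2*(u - 2)^2*(u - 5)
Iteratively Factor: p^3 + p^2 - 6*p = (p + 3)*(p^2 - 2*p) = (p - 2)*(p + 3)*(p)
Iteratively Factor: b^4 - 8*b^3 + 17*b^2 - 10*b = (b)*(b^3 - 8*b^2 + 17*b - 10) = b*(b - 1)*(b^2 - 7*b + 10) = b*(b - 2)*(b - 1)*(b - 5)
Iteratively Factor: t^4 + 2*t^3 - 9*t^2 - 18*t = (t + 3)*(t^3 - t^2 - 6*t) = t*(t + 3)*(t^2 - t - 6) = t*(t + 2)*(t + 3)*(t - 3)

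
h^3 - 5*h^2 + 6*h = h*(h - 3)*(h - 2)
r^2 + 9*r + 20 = (r + 4)*(r + 5)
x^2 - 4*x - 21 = (x - 7)*(x + 3)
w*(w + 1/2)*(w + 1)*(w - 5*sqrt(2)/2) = w^4 - 5*sqrt(2)*w^3/2 + 3*w^3/2 - 15*sqrt(2)*w^2/4 + w^2/2 - 5*sqrt(2)*w/4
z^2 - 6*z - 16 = (z - 8)*(z + 2)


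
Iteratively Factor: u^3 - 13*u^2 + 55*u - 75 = (u - 5)*(u^2 - 8*u + 15) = (u - 5)^2*(u - 3)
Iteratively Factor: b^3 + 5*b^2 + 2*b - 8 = (b + 2)*(b^2 + 3*b - 4) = (b - 1)*(b + 2)*(b + 4)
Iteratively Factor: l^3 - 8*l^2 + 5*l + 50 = (l + 2)*(l^2 - 10*l + 25) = (l - 5)*(l + 2)*(l - 5)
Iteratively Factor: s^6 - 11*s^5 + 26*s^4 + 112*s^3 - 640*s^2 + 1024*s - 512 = (s + 4)*(s^5 - 15*s^4 + 86*s^3 - 232*s^2 + 288*s - 128) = (s - 1)*(s + 4)*(s^4 - 14*s^3 + 72*s^2 - 160*s + 128) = (s - 4)*(s - 1)*(s + 4)*(s^3 - 10*s^2 + 32*s - 32) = (s - 4)^2*(s - 1)*(s + 4)*(s^2 - 6*s + 8) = (s - 4)^2*(s - 2)*(s - 1)*(s + 4)*(s - 4)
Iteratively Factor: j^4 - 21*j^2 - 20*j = (j)*(j^3 - 21*j - 20) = j*(j - 5)*(j^2 + 5*j + 4) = j*(j - 5)*(j + 4)*(j + 1)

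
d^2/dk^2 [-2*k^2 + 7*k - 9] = -4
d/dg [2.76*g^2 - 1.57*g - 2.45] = 5.52*g - 1.57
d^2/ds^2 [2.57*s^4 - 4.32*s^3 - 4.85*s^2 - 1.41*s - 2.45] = 30.84*s^2 - 25.92*s - 9.7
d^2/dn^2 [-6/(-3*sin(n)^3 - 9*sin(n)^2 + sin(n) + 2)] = 6*(-81*sin(n)^6 - 297*sin(n)^5 - 210*sin(n)^4 + 405*sin(n)^3 + 395*sin(n)^2 - 16*sin(n) + 38)/(3*sin(n)^3 + 9*sin(n)^2 - sin(n) - 2)^3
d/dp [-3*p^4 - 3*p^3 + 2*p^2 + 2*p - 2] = -12*p^3 - 9*p^2 + 4*p + 2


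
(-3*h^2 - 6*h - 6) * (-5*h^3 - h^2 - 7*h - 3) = 15*h^5 + 33*h^4 + 57*h^3 + 57*h^2 + 60*h + 18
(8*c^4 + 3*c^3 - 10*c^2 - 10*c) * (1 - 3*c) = -24*c^5 - c^4 + 33*c^3 + 20*c^2 - 10*c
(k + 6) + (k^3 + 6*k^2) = k^3 + 6*k^2 + k + 6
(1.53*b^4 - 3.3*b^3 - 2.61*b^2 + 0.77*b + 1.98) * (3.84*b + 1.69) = 5.8752*b^5 - 10.0863*b^4 - 15.5994*b^3 - 1.4541*b^2 + 8.9045*b + 3.3462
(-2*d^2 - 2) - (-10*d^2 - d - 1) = 8*d^2 + d - 1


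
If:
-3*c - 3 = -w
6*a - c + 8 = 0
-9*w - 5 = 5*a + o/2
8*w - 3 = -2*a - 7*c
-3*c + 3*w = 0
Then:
No Solution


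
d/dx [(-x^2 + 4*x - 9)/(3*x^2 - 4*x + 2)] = 2*(-4*x^2 + 25*x - 14)/(9*x^4 - 24*x^3 + 28*x^2 - 16*x + 4)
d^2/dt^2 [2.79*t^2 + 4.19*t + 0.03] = 5.58000000000000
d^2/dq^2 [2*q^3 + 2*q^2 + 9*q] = 12*q + 4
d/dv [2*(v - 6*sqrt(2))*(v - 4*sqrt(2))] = 4*v - 20*sqrt(2)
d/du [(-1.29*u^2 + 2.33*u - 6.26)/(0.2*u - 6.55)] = (-0.258*u^2 + 16.899*u - 14.0095)/(0.04*u^2 - 2.62*u + 42.9025)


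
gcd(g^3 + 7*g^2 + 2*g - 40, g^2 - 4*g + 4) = g - 2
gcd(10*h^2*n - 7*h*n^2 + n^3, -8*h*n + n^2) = n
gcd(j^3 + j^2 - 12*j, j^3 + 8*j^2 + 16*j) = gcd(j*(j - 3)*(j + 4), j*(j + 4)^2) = j^2 + 4*j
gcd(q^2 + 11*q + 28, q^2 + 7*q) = q + 7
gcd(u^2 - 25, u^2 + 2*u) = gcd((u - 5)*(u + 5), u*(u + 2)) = 1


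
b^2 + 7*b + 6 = (b + 1)*(b + 6)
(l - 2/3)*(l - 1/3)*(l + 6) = l^3 + 5*l^2 - 52*l/9 + 4/3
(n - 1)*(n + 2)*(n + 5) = n^3 + 6*n^2 + 3*n - 10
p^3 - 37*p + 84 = (p - 4)*(p - 3)*(p + 7)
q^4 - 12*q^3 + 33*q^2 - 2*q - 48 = (q - 8)*(q - 3)*(q - 2)*(q + 1)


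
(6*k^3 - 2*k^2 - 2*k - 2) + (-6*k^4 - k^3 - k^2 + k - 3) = -6*k^4 + 5*k^3 - 3*k^2 - k - 5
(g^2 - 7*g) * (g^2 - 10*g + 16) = g^4 - 17*g^3 + 86*g^2 - 112*g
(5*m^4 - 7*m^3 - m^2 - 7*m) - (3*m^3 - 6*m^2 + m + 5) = 5*m^4 - 10*m^3 + 5*m^2 - 8*m - 5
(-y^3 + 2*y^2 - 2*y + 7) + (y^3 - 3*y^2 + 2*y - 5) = 2 - y^2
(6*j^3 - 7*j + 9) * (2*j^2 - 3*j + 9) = 12*j^5 - 18*j^4 + 40*j^3 + 39*j^2 - 90*j + 81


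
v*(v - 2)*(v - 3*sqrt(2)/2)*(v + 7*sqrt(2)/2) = v^4 - 2*v^3 + 2*sqrt(2)*v^3 - 21*v^2/2 - 4*sqrt(2)*v^2 + 21*v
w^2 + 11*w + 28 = (w + 4)*(w + 7)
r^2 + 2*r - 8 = (r - 2)*(r + 4)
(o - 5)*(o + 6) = o^2 + o - 30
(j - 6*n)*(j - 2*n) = j^2 - 8*j*n + 12*n^2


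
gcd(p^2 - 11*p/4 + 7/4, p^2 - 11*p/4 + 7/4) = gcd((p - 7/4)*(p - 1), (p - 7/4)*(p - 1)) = p^2 - 11*p/4 + 7/4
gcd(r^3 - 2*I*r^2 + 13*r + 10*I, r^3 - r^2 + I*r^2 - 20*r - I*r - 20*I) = r + I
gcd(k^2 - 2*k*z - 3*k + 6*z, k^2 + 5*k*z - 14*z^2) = -k + 2*z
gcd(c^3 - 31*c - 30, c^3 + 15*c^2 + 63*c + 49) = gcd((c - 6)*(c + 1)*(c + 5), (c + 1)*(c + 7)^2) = c + 1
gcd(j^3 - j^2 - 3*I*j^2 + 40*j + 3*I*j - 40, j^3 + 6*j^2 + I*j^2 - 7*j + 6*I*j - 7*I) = j - 1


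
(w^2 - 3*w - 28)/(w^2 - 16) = (w - 7)/(w - 4)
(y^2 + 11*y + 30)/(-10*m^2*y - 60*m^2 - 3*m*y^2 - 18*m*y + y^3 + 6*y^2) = (y + 5)/(-10*m^2 - 3*m*y + y^2)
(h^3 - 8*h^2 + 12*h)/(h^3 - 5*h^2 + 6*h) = (h - 6)/(h - 3)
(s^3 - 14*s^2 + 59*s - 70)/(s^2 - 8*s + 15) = (s^2 - 9*s + 14)/(s - 3)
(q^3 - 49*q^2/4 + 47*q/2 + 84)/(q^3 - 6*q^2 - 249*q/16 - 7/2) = 4*(q - 6)/(4*q + 1)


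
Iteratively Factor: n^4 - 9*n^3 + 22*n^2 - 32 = (n - 4)*(n^3 - 5*n^2 + 2*n + 8) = (n - 4)*(n + 1)*(n^2 - 6*n + 8) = (n - 4)^2*(n + 1)*(n - 2)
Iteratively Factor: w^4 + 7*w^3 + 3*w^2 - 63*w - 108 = (w - 3)*(w^3 + 10*w^2 + 33*w + 36) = (w - 3)*(w + 3)*(w^2 + 7*w + 12) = (w - 3)*(w + 3)^2*(w + 4)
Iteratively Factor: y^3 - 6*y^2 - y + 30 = (y + 2)*(y^2 - 8*y + 15) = (y - 3)*(y + 2)*(y - 5)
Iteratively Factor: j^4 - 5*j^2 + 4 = (j + 1)*(j^3 - j^2 - 4*j + 4) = (j + 1)*(j + 2)*(j^2 - 3*j + 2) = (j - 1)*(j + 1)*(j + 2)*(j - 2)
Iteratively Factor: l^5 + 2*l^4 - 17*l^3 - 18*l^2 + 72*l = (l + 4)*(l^4 - 2*l^3 - 9*l^2 + 18*l) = (l + 3)*(l + 4)*(l^3 - 5*l^2 + 6*l) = (l - 3)*(l + 3)*(l + 4)*(l^2 - 2*l) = (l - 3)*(l - 2)*(l + 3)*(l + 4)*(l)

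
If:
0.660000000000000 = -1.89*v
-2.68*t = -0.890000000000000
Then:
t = 0.33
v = -0.35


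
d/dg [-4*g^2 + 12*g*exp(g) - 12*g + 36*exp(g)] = 12*g*exp(g) - 8*g + 48*exp(g) - 12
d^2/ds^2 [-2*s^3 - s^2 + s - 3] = -12*s - 2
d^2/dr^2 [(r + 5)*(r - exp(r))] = -r*exp(r) - 7*exp(r) + 2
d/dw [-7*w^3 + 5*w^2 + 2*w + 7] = -21*w^2 + 10*w + 2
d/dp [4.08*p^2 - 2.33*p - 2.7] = 8.16*p - 2.33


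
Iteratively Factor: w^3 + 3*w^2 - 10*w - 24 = (w + 2)*(w^2 + w - 12) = (w - 3)*(w + 2)*(w + 4)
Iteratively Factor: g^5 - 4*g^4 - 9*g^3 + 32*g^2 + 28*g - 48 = (g - 1)*(g^4 - 3*g^3 - 12*g^2 + 20*g + 48) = (g - 4)*(g - 1)*(g^3 + g^2 - 8*g - 12) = (g - 4)*(g - 1)*(g + 2)*(g^2 - g - 6) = (g - 4)*(g - 1)*(g + 2)^2*(g - 3)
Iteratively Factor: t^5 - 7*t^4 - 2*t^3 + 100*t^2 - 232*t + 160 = (t + 4)*(t^4 - 11*t^3 + 42*t^2 - 68*t + 40) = (t - 2)*(t + 4)*(t^3 - 9*t^2 + 24*t - 20) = (t - 2)^2*(t + 4)*(t^2 - 7*t + 10) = (t - 5)*(t - 2)^2*(t + 4)*(t - 2)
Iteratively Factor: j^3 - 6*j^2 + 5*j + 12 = (j + 1)*(j^2 - 7*j + 12) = (j - 3)*(j + 1)*(j - 4)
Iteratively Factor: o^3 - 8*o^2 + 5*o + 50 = (o - 5)*(o^2 - 3*o - 10) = (o - 5)^2*(o + 2)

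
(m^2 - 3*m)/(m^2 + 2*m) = (m - 3)/(m + 2)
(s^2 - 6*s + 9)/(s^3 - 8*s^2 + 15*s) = (s - 3)/(s*(s - 5))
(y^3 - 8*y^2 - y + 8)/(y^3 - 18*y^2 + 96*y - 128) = (y^2 - 1)/(y^2 - 10*y + 16)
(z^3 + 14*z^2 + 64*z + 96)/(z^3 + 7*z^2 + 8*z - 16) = (z + 6)/(z - 1)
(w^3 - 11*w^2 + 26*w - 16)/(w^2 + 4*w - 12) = (w^2 - 9*w + 8)/(w + 6)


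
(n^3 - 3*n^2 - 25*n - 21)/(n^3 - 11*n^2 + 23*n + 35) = (n + 3)/(n - 5)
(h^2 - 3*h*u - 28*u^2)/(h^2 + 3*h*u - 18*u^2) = (h^2 - 3*h*u - 28*u^2)/(h^2 + 3*h*u - 18*u^2)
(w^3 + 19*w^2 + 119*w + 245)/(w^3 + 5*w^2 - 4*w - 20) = (w^2 + 14*w + 49)/(w^2 - 4)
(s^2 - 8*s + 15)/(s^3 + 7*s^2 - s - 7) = (s^2 - 8*s + 15)/(s^3 + 7*s^2 - s - 7)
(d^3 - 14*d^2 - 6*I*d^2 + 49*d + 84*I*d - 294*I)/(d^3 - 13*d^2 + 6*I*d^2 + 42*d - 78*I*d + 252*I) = (d^2 - d*(7 + 6*I) + 42*I)/(d^2 + 6*d*(-1 + I) - 36*I)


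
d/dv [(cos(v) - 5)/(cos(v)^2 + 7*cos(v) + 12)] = (cos(v)^2 - 10*cos(v) - 47)*sin(v)/(cos(v)^2 + 7*cos(v) + 12)^2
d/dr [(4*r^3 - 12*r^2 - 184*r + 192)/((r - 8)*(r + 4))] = 4*(r^2 + 8*r + 26)/(r^2 + 8*r + 16)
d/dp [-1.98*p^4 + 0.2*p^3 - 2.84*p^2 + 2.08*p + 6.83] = -7.92*p^3 + 0.6*p^2 - 5.68*p + 2.08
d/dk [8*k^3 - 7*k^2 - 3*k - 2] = 24*k^2 - 14*k - 3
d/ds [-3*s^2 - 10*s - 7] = -6*s - 10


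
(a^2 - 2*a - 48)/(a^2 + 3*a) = (a^2 - 2*a - 48)/(a*(a + 3))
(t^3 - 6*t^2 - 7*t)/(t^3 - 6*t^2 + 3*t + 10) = t*(t - 7)/(t^2 - 7*t + 10)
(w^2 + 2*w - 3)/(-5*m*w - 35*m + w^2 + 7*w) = (-w^2 - 2*w + 3)/(5*m*w + 35*m - w^2 - 7*w)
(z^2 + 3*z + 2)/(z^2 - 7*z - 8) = (z + 2)/(z - 8)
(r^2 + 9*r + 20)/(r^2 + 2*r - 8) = (r + 5)/(r - 2)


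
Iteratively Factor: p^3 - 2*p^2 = (p - 2)*(p^2) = p*(p - 2)*(p)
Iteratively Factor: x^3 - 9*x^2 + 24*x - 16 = (x - 4)*(x^2 - 5*x + 4) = (x - 4)*(x - 1)*(x - 4)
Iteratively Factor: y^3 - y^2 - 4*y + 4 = (y - 2)*(y^2 + y - 2) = (y - 2)*(y - 1)*(y + 2)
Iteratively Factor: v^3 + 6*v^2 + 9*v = (v)*(v^2 + 6*v + 9) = v*(v + 3)*(v + 3)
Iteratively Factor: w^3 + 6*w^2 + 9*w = (w)*(w^2 + 6*w + 9) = w*(w + 3)*(w + 3)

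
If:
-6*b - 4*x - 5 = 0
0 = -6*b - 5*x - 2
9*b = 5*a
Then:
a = -51/10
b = -17/6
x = 3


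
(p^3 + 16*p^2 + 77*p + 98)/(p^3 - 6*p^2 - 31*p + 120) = (p^3 + 16*p^2 + 77*p + 98)/(p^3 - 6*p^2 - 31*p + 120)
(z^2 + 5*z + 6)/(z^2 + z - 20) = (z^2 + 5*z + 6)/(z^2 + z - 20)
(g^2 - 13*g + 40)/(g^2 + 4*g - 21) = (g^2 - 13*g + 40)/(g^2 + 4*g - 21)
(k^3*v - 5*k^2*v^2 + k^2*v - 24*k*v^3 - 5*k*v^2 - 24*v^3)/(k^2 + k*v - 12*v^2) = v*(k^3 - 5*k^2*v + k^2 - 24*k*v^2 - 5*k*v - 24*v^2)/(k^2 + k*v - 12*v^2)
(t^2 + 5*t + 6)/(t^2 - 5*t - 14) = (t + 3)/(t - 7)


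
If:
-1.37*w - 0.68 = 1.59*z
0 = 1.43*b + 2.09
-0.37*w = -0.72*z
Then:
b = -1.46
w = -0.31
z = -0.16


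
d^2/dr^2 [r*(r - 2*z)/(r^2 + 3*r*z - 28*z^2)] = 2*z*(5*r^3 - 84*r^2*z + 168*r*z^2 - 616*z^3)/(-r^6 - 9*r^5*z + 57*r^4*z^2 + 477*r^3*z^3 - 1596*r^2*z^4 - 7056*r*z^5 + 21952*z^6)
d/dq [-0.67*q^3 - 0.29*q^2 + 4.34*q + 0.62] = -2.01*q^2 - 0.58*q + 4.34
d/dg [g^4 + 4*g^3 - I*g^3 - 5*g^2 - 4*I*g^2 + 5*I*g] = 4*g^3 + g^2*(12 - 3*I) + g*(-10 - 8*I) + 5*I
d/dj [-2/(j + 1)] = 2/(j + 1)^2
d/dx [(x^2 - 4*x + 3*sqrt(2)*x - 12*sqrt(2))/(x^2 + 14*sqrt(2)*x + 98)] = (4*x^2 + 11*sqrt(2)*x^2 + 24*sqrt(2)*x + 196*x - 56 + 294*sqrt(2))/(x^4 + 28*sqrt(2)*x^3 + 588*x^2 + 2744*sqrt(2)*x + 9604)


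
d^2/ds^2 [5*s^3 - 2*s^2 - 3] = 30*s - 4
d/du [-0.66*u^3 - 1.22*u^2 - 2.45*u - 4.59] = -1.98*u^2 - 2.44*u - 2.45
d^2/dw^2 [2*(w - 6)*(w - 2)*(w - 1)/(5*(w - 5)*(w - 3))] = 12*(-w^3 + 3*w^2 + 21*w - 71)/(5*(w^6 - 24*w^5 + 237*w^4 - 1232*w^3 + 3555*w^2 - 5400*w + 3375))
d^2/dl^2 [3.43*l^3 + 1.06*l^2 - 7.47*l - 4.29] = 20.58*l + 2.12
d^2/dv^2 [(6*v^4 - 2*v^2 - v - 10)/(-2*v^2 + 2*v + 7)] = 12*(-4*v^6 + 12*v^5 + 30*v^4 - 110*v^3 - 260*v^2 - 13*v + 44)/(8*v^6 - 24*v^5 - 60*v^4 + 160*v^3 + 210*v^2 - 294*v - 343)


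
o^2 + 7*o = o*(o + 7)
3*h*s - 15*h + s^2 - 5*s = (3*h + s)*(s - 5)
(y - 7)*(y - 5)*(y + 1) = y^3 - 11*y^2 + 23*y + 35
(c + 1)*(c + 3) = c^2 + 4*c + 3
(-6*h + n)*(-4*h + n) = 24*h^2 - 10*h*n + n^2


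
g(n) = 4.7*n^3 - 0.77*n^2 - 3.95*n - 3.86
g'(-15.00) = 3191.65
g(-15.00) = -15980.36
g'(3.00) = 118.33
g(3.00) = 104.26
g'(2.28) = 65.84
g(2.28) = 38.84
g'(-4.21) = 252.44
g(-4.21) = -351.58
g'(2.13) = 56.74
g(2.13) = 29.65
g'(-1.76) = 42.44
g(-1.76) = -24.92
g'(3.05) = 122.52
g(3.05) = 110.28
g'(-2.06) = 59.06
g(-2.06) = -40.08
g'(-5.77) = 474.37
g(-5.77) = -909.57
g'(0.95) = 7.31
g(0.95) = -4.28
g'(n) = 14.1*n^2 - 1.54*n - 3.95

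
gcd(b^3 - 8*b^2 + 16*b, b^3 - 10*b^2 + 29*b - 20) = b - 4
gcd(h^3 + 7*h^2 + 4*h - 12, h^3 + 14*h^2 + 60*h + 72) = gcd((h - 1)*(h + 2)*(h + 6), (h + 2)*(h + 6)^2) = h^2 + 8*h + 12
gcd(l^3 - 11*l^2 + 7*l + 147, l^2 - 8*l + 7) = l - 7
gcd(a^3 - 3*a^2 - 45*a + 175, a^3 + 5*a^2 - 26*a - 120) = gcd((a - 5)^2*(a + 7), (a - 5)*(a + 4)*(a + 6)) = a - 5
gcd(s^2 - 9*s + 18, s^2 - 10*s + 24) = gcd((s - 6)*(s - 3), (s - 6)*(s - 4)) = s - 6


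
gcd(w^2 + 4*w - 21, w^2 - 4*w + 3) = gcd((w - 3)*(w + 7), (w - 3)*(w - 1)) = w - 3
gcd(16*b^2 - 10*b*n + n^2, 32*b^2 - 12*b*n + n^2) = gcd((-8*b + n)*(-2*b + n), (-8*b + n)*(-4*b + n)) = 8*b - n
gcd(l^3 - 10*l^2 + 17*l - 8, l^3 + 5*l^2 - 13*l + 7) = l^2 - 2*l + 1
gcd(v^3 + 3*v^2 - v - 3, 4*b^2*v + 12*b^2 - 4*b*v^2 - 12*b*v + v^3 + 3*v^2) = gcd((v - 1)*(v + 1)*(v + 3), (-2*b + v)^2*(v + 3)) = v + 3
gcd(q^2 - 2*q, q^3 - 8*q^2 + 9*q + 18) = 1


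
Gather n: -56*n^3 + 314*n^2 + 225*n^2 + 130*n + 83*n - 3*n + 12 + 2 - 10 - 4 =-56*n^3 + 539*n^2 + 210*n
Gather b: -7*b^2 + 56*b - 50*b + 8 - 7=-7*b^2 + 6*b + 1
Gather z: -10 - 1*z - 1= -z - 11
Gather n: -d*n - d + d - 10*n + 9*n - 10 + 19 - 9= n*(-d - 1)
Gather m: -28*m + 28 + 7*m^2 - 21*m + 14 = 7*m^2 - 49*m + 42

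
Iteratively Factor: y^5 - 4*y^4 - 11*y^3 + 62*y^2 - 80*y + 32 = (y - 1)*(y^4 - 3*y^3 - 14*y^2 + 48*y - 32) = (y - 1)*(y + 4)*(y^3 - 7*y^2 + 14*y - 8) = (y - 1)^2*(y + 4)*(y^2 - 6*y + 8) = (y - 4)*(y - 1)^2*(y + 4)*(y - 2)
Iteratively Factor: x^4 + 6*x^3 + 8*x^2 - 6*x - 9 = (x + 3)*(x^3 + 3*x^2 - x - 3) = (x - 1)*(x + 3)*(x^2 + 4*x + 3) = (x - 1)*(x + 1)*(x + 3)*(x + 3)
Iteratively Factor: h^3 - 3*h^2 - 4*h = (h + 1)*(h^2 - 4*h) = h*(h + 1)*(h - 4)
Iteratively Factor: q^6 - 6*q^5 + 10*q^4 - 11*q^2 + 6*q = (q - 3)*(q^5 - 3*q^4 + q^3 + 3*q^2 - 2*q) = (q - 3)*(q + 1)*(q^4 - 4*q^3 + 5*q^2 - 2*q) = q*(q - 3)*(q + 1)*(q^3 - 4*q^2 + 5*q - 2) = q*(q - 3)*(q - 1)*(q + 1)*(q^2 - 3*q + 2) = q*(q - 3)*(q - 2)*(q - 1)*(q + 1)*(q - 1)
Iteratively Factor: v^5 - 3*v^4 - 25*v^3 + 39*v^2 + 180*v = (v - 5)*(v^4 + 2*v^3 - 15*v^2 - 36*v) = (v - 5)*(v + 3)*(v^3 - v^2 - 12*v) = v*(v - 5)*(v + 3)*(v^2 - v - 12) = v*(v - 5)*(v - 4)*(v + 3)*(v + 3)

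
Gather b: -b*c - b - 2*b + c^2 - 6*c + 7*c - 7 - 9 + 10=b*(-c - 3) + c^2 + c - 6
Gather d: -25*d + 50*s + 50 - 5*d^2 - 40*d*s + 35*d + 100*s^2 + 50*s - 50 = -5*d^2 + d*(10 - 40*s) + 100*s^2 + 100*s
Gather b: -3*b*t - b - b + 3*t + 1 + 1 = b*(-3*t - 2) + 3*t + 2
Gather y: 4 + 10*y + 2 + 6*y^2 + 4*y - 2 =6*y^2 + 14*y + 4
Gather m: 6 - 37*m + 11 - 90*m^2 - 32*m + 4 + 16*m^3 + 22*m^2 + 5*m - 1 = 16*m^3 - 68*m^2 - 64*m + 20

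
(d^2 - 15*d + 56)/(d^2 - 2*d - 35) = (d - 8)/(d + 5)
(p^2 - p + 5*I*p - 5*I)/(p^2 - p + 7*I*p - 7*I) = (p + 5*I)/(p + 7*I)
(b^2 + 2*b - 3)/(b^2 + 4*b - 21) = (b^2 + 2*b - 3)/(b^2 + 4*b - 21)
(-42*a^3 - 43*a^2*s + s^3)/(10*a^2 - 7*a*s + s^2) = (-42*a^3 - 43*a^2*s + s^3)/(10*a^2 - 7*a*s + s^2)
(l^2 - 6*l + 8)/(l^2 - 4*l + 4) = (l - 4)/(l - 2)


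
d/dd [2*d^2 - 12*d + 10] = 4*d - 12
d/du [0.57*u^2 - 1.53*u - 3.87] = 1.14*u - 1.53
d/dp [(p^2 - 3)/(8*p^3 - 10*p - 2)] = (-p*(-4*p^3 + 5*p + 1) - (p^2 - 3)*(12*p^2 - 5)/2)/(-4*p^3 + 5*p + 1)^2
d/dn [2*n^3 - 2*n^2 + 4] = 2*n*(3*n - 2)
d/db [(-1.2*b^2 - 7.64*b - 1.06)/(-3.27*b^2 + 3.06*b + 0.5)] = (-28.6548*b^2 - 8.1324*b - 0.5764)/(10.6929*b^4 - 20.0124*b^3 + 6.0936*b^2 + 3.06*b + 0.25)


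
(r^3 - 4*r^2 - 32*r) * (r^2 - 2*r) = r^5 - 6*r^4 - 24*r^3 + 64*r^2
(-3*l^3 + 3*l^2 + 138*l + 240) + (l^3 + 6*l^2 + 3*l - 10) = -2*l^3 + 9*l^2 + 141*l + 230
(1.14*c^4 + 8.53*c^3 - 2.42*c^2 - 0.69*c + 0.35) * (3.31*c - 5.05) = 3.7734*c^5 + 22.4773*c^4 - 51.0867*c^3 + 9.9371*c^2 + 4.643*c - 1.7675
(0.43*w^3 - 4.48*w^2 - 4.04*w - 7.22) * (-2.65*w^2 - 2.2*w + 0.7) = -1.1395*w^5 + 10.926*w^4 + 20.863*w^3 + 24.885*w^2 + 13.056*w - 5.054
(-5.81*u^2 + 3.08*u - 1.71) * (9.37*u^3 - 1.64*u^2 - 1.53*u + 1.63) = -54.4397*u^5 + 38.388*u^4 - 12.1846*u^3 - 11.3783*u^2 + 7.6367*u - 2.7873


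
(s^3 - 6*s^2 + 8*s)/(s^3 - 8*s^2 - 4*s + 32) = s*(s - 4)/(s^2 - 6*s - 16)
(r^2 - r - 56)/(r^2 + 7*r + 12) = (r^2 - r - 56)/(r^2 + 7*r + 12)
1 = 1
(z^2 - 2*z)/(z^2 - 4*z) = (z - 2)/(z - 4)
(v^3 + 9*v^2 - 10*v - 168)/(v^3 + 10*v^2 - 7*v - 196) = (v + 6)/(v + 7)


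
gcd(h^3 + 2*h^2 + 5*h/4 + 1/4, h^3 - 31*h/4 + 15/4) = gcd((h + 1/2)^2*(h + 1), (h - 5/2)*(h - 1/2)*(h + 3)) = 1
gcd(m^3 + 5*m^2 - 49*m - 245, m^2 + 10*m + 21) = m + 7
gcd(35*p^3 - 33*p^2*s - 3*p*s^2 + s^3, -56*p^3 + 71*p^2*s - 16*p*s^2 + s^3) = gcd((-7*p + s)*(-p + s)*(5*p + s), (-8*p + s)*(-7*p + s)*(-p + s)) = 7*p^2 - 8*p*s + s^2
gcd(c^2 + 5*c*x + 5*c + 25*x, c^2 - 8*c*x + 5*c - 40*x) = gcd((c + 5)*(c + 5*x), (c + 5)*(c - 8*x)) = c + 5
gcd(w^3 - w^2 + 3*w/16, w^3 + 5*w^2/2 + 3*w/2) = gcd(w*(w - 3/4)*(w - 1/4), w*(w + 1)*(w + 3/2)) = w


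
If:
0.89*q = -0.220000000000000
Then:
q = -0.25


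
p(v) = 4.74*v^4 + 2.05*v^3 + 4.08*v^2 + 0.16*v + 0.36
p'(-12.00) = -31975.04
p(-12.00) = 95332.20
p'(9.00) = 14393.59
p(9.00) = 32925.87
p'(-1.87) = -117.58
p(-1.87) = 58.88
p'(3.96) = 1306.32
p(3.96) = 1357.90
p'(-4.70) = -1870.82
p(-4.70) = 2189.87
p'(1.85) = 156.35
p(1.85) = 83.12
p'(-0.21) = -1.46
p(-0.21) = 0.50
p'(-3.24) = -606.59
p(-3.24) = 495.29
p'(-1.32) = -43.50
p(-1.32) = 16.93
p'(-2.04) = -151.86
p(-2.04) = 81.70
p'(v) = 18.96*v^3 + 6.15*v^2 + 8.16*v + 0.16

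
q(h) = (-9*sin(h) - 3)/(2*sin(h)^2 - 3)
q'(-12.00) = 5.55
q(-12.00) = 3.23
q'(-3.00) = -2.90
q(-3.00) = 0.58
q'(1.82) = -10.89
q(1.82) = 10.45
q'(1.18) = 12.24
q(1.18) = 8.77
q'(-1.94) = -7.15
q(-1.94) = -4.28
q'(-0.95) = 6.03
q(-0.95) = -2.58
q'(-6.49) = 2.91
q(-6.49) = 0.40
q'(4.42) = -6.79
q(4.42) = -4.82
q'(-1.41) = 4.74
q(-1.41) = -5.60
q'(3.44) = -2.99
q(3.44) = 0.13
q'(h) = -4*(-9*sin(h) - 3)*sin(h)*cos(h)/(2*sin(h)^2 - 3)^2 - 9*cos(h)/(2*sin(h)^2 - 3) = 3*(6*sin(h)^2 + 4*sin(h) + 9)*cos(h)/(2*sin(h)^2 - 3)^2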